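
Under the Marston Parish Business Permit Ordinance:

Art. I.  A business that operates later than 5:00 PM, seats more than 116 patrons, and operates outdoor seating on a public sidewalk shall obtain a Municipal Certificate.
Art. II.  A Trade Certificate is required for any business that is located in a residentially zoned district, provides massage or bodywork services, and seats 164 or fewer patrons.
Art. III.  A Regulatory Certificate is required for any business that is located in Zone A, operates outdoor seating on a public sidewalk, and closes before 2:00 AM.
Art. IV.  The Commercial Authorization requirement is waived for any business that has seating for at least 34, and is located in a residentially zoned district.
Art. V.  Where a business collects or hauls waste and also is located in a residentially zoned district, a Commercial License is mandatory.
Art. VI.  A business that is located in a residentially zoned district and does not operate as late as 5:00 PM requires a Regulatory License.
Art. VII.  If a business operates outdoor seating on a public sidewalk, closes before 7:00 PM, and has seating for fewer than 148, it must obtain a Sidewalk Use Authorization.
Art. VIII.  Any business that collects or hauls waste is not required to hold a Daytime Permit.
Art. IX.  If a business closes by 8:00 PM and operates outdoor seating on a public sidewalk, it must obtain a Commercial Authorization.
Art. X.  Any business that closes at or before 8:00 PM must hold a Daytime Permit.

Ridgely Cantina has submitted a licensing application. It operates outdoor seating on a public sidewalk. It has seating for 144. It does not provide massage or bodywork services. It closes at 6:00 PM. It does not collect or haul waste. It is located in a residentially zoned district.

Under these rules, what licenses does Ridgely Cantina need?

Art. I. closes 6:00 PM, after 5:00 PM; seating 144 > 116; operates outdoor seating on a public sidewalk → Municipal Certificate required.
Art. II. is located in a residentially zoned district; does not provide massage or bodywork services; seating 144 ≤ 164 → Trade Certificate not required.
Art. III. is located in a residentially zoned district (not: is located in Zone A); operates outdoor seating on a public sidewalk; closes 6:00 PM, at/before 2:00 AM → Regulatory Certificate not required.
Art. IV. seating 144 ≥ 34; is located in a residentially zoned district → exempt from Commercial Authorization.
Art. V. does not collect or haul waste; is located in a residentially zoned district → Commercial License not required.
Art. VI. is located in a residentially zoned district; closes 6:00 PM, after 5:00 PM → Regulatory License not required.
Art. VII. operates outdoor seating on a public sidewalk; closes 6:00 PM, at/before 7:00 PM; seating 144 < 148 → Sidewalk Use Authorization required.
Art. VIII. does not collect or haul waste → Daytime Permit exemption does not apply.
Art. IX. closes 6:00 PM, at/before 8:00 PM; operates outdoor seating on a public sidewalk → Commercial Authorization required.
Art. X. closes 6:00 PM, at/before 8:00 PM → Daytime Permit required.

Daytime Permit, Municipal Certificate, Sidewalk Use Authorization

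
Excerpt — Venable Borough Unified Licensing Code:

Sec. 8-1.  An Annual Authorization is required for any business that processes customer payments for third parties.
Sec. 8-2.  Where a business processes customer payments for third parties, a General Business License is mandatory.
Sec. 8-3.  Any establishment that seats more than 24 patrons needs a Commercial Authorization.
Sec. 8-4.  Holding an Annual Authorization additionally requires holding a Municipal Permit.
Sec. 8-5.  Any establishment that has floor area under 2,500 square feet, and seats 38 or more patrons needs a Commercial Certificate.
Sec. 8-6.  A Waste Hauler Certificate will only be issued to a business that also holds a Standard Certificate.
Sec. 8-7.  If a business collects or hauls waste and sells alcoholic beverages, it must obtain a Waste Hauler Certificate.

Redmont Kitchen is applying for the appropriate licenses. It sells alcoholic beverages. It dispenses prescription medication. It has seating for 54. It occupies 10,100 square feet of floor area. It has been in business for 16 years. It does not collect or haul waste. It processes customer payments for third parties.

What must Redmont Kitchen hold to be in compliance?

Sec. 8-1. processes customer payments for third parties → Annual Authorization required.
Sec. 8-2. processes customer payments for third parties → General Business License required.
Sec. 8-3. seating 54 > 24 → Commercial Authorization required.
Sec. 8-4. Annual Authorization is required → Municipal Permit also required.
Sec. 8-5. floor area 10,100 square feet ≥ 2,500 square feet; seating 54 ≥ 38 → Commercial Certificate not required.
Sec. 8-6. Waste Hauler Certificate is not required → no effect.
Sec. 8-7. does not collect or haul waste; sells alcoholic beverages → Waste Hauler Certificate not required.

Annual Authorization, Commercial Authorization, General Business License, Municipal Permit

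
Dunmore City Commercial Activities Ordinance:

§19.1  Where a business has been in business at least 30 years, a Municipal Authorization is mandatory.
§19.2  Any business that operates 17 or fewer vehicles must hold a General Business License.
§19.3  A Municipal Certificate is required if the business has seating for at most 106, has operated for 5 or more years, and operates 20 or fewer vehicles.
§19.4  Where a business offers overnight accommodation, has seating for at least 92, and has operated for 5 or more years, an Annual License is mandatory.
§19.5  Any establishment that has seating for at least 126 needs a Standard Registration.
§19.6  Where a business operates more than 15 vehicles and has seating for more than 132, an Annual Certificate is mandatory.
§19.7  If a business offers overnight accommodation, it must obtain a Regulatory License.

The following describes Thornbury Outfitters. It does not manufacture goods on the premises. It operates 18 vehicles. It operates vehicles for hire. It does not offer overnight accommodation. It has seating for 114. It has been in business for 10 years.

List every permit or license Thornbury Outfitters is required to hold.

§19.1 years in business 10 < 30 → Municipal Authorization not required.
§19.2 vehicles 18 > 17 → General Business License not required.
§19.3 seating 114 > 106; years in business 10 ≥ 5; vehicles 18 ≤ 20 → Municipal Certificate not required.
§19.4 does not offer overnight accommodation; seating 114 ≥ 92; years in business 10 ≥ 5 → Annual License not required.
§19.5 seating 114 < 126 → Standard Registration not required.
§19.6 vehicles 18 > 15; seating 114 ≤ 132 → Annual Certificate not required.
§19.7 does not offer overnight accommodation → Regulatory License not required.

None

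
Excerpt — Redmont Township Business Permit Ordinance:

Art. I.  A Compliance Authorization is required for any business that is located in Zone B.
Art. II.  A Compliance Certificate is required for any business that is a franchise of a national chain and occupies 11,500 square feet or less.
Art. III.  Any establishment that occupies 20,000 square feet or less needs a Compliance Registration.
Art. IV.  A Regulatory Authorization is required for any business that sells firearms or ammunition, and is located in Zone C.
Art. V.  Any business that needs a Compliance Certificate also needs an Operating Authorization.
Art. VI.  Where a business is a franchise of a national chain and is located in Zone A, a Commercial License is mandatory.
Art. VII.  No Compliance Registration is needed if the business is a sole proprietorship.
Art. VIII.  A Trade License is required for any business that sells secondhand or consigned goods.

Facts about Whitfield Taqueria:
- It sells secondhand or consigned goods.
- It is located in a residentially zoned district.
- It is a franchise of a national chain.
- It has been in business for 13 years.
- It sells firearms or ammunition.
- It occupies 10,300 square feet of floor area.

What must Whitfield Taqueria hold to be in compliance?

Compliance Certificate, Compliance Registration, Operating Authorization, Trade License

Art. I. is located in a residentially zoned district (not: is located in Zone B) → Compliance Authorization not required.
Art. II. is a franchise of a national chain; floor area 10,300 square feet ≤ 11,500 square feet → Compliance Certificate required.
Art. III. floor area 10,300 square feet ≤ 20,000 square feet → Compliance Registration required.
Art. IV. sells firearms or ammunition; is located in a residentially zoned district (not: is located in Zone C) → Regulatory Authorization not required.
Art. V. Compliance Certificate is required → Operating Authorization also required.
Art. VI. is a franchise of a national chain; is located in a residentially zoned district (not: is located in Zone A) → Commercial License not required.
Art. VII. is a franchise of a national chain (not: is a sole proprietorship) → Compliance Registration exemption does not apply.
Art. VIII. sells secondhand or consigned goods → Trade License required.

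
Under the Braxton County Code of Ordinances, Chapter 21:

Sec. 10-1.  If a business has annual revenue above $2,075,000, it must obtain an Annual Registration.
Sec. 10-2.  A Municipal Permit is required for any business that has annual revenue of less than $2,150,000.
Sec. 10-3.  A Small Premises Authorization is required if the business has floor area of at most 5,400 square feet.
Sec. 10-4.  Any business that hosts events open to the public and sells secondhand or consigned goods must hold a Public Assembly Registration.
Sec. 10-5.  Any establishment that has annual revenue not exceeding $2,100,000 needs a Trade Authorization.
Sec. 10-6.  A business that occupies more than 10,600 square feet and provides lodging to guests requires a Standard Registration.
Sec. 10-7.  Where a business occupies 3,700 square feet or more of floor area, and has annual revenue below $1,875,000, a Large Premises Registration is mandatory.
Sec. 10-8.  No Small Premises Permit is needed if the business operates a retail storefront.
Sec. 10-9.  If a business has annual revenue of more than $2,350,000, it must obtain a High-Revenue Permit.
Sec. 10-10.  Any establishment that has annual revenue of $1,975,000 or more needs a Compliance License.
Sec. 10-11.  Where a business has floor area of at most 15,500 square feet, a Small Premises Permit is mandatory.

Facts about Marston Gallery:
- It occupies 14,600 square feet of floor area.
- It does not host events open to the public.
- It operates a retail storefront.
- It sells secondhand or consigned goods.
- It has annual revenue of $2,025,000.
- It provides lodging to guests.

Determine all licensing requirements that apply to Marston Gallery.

Compliance License, Municipal Permit, Standard Registration, Trade Authorization

Sec. 10-1. revenue $2,025,000 ≤ $2,075,000 → Annual Registration not required.
Sec. 10-2. revenue $2,025,000 < $2,150,000 → Municipal Permit required.
Sec. 10-3. floor area 14,600 square feet > 5,400 square feet → Small Premises Authorization not required.
Sec. 10-4. does not host events open to the public; sells secondhand or consigned goods → Public Assembly Registration not required.
Sec. 10-5. revenue $2,025,000 ≤ $2,100,000 → Trade Authorization required.
Sec. 10-6. floor area 14,600 square feet > 10,600 square feet; provides lodging to guests → Standard Registration required.
Sec. 10-7. floor area 14,600 square feet ≥ 3,700 square feet; revenue $2,025,000 ≥ $1,875,000 → Large Premises Registration not required.
Sec. 10-8. operates a retail storefront → exempt from Small Premises Permit.
Sec. 10-9. revenue $2,025,000 ≤ $2,350,000 → High-Revenue Permit not required.
Sec. 10-10. revenue $2,025,000 ≥ $1,975,000 → Compliance License required.
Sec. 10-11. floor area 14,600 square feet ≤ 15,500 square feet → Small Premises Permit required.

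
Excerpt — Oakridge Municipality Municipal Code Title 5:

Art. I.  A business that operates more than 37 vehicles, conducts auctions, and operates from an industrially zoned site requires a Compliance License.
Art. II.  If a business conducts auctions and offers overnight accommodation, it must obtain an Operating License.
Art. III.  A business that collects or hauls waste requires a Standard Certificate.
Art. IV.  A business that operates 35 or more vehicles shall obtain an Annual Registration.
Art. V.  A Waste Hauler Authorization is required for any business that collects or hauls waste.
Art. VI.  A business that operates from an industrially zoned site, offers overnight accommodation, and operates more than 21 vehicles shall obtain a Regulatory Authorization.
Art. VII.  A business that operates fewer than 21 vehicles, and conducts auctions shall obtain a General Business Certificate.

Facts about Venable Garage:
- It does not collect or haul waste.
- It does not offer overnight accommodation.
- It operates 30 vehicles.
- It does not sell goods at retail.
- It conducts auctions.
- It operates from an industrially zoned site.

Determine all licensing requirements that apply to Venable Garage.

None

Art. I. vehicles 30 ≤ 37; conducts auctions; operates from an industrially zoned site → Compliance License not required.
Art. II. conducts auctions; does not offer overnight accommodation → Operating License not required.
Art. III. does not collect or haul waste → Standard Certificate not required.
Art. IV. vehicles 30 < 35 → Annual Registration not required.
Art. V. does not collect or haul waste → Waste Hauler Authorization not required.
Art. VI. operates from an industrially zoned site; does not offer overnight accommodation; vehicles 30 > 21 → Regulatory Authorization not required.
Art. VII. vehicles 30 ≥ 21; conducts auctions → General Business Certificate not required.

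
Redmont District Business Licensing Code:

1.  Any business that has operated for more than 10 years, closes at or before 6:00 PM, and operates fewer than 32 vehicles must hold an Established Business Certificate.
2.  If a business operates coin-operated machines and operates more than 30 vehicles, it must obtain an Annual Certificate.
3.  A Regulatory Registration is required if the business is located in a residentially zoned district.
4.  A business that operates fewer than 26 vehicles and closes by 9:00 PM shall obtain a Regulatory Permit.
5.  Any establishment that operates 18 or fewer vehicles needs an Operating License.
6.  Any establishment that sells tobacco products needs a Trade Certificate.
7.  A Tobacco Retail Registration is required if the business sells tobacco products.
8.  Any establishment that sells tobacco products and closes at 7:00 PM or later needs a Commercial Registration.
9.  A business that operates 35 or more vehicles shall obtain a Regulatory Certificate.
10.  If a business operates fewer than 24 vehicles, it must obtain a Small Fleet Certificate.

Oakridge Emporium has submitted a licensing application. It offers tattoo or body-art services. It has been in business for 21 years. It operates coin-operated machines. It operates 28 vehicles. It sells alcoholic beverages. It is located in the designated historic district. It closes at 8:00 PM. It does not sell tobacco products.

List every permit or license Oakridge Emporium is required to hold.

None

1. years in business 21 > 10; closes 8:00 PM, after 6:00 PM; vehicles 28 < 32 → Established Business Certificate not required.
2. operates coin-operated machines; vehicles 28 ≤ 30 → Annual Certificate not required.
3. is located in the designated historic district (not: is located in a residentially zoned district) → Regulatory Registration not required.
4. vehicles 28 ≥ 26; closes 8:00 PM, at/before 9:00 PM → Regulatory Permit not required.
5. vehicles 28 > 18 → Operating License not required.
6. does not sell tobacco products → Trade Certificate not required.
7. does not sell tobacco products → Tobacco Retail Registration not required.
8. does not sell tobacco products; closes 8:00 PM, after 7:00 PM → Commercial Registration not required.
9. vehicles 28 < 35 → Regulatory Certificate not required.
10. vehicles 28 ≥ 24 → Small Fleet Certificate not required.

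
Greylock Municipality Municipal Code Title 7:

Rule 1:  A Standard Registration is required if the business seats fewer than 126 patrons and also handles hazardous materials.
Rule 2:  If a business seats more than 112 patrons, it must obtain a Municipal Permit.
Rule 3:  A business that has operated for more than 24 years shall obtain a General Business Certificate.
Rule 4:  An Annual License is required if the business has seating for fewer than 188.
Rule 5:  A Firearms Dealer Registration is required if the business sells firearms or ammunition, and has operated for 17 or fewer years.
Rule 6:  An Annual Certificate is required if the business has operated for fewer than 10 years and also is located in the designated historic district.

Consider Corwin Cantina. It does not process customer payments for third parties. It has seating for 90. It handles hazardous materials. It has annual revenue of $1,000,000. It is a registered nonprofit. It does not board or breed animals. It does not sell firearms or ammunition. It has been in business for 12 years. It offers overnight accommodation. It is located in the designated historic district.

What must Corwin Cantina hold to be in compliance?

Rule 1: seating 90 < 126; handles hazardous materials → Standard Registration required.
Rule 2: seating 90 ≤ 112 → Municipal Permit not required.
Rule 3: years in business 12 ≤ 24 → General Business Certificate not required.
Rule 4: seating 90 < 188 → Annual License required.
Rule 5: does not sell firearms or ammunition; years in business 12 ≤ 17 → Firearms Dealer Registration not required.
Rule 6: years in business 12 ≥ 10; is located in the designated historic district → Annual Certificate not required.

Annual License, Standard Registration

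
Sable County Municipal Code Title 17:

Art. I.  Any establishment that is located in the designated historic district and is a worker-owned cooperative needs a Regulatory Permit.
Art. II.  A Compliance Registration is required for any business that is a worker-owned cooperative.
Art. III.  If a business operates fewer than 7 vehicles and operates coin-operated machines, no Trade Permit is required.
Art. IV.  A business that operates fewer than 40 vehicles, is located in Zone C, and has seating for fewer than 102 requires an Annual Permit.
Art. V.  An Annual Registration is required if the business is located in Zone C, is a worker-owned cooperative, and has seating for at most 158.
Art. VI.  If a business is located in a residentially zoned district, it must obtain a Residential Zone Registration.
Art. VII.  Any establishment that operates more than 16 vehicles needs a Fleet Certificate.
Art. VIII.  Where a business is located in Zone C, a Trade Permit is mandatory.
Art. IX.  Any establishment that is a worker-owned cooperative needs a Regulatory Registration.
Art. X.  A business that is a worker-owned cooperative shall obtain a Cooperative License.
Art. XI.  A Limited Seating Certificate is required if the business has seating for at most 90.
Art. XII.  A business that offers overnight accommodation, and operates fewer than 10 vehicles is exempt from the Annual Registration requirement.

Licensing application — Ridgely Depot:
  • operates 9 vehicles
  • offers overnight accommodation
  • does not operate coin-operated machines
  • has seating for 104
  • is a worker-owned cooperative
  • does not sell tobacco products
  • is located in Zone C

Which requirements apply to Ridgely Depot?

Compliance Registration, Cooperative License, Regulatory Registration, Trade Permit

Art. I. is located in Zone C (not: is located in the designated historic district); is a worker-owned cooperative → Regulatory Permit not required.
Art. II. is a worker-owned cooperative → Compliance Registration required.
Art. III. vehicles 9 ≥ 7; does not operate coin-operated machines → Trade Permit exemption does not apply.
Art. IV. vehicles 9 < 40; is located in Zone C; seating 104 ≥ 102 → Annual Permit not required.
Art. V. is located in Zone C; is a worker-owned cooperative; seating 104 ≤ 158 → Annual Registration required.
Art. VI. is located in Zone C (not: is located in a residentially zoned district) → Residential Zone Registration not required.
Art. VII. vehicles 9 ≤ 16 → Fleet Certificate not required.
Art. VIII. is located in Zone C → Trade Permit required.
Art. IX. is a worker-owned cooperative → Regulatory Registration required.
Art. X. is a worker-owned cooperative → Cooperative License required.
Art. XI. seating 104 > 90 → Limited Seating Certificate not required.
Art. XII. offers overnight accommodation; vehicles 9 < 10 → exempt from Annual Registration.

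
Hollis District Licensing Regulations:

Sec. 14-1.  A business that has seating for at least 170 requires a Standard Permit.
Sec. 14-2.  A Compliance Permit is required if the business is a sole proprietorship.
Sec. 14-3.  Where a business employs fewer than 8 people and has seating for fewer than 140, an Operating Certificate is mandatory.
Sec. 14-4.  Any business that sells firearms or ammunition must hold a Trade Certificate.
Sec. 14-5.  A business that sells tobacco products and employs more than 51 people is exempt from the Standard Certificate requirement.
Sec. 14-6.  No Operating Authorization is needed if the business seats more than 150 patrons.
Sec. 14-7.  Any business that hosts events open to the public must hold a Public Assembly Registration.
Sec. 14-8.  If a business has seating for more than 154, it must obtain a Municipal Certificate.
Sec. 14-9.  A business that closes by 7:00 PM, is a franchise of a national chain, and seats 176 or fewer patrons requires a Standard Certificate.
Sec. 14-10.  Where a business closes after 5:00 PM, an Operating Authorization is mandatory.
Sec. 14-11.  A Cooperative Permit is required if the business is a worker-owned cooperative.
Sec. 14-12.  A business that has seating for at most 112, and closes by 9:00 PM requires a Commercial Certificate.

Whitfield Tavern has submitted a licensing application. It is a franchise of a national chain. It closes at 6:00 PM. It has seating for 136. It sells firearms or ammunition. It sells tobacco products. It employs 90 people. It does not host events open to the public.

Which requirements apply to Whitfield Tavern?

Operating Authorization, Trade Certificate

Sec. 14-1. seating 136 < 170 → Standard Permit not required.
Sec. 14-2. is a franchise of a national chain (not: is a sole proprietorship) → Compliance Permit not required.
Sec. 14-3. employees 90 ≥ 8; seating 136 < 140 → Operating Certificate not required.
Sec. 14-4. sells firearms or ammunition → Trade Certificate required.
Sec. 14-5. sells tobacco products; employees 90 > 51 → exempt from Standard Certificate.
Sec. 14-6. seating 136 ≤ 150 → Operating Authorization exemption does not apply.
Sec. 14-7. does not host events open to the public → Public Assembly Registration not required.
Sec. 14-8. seating 136 ≤ 154 → Municipal Certificate not required.
Sec. 14-9. closes 6:00 PM, at/before 7:00 PM; is a franchise of a national chain; seating 136 ≤ 176 → Standard Certificate required.
Sec. 14-10. closes 6:00 PM, after 5:00 PM → Operating Authorization required.
Sec. 14-11. is a franchise of a national chain (not: is a worker-owned cooperative) → Cooperative Permit not required.
Sec. 14-12. seating 136 > 112; closes 6:00 PM, at/before 9:00 PM → Commercial Certificate not required.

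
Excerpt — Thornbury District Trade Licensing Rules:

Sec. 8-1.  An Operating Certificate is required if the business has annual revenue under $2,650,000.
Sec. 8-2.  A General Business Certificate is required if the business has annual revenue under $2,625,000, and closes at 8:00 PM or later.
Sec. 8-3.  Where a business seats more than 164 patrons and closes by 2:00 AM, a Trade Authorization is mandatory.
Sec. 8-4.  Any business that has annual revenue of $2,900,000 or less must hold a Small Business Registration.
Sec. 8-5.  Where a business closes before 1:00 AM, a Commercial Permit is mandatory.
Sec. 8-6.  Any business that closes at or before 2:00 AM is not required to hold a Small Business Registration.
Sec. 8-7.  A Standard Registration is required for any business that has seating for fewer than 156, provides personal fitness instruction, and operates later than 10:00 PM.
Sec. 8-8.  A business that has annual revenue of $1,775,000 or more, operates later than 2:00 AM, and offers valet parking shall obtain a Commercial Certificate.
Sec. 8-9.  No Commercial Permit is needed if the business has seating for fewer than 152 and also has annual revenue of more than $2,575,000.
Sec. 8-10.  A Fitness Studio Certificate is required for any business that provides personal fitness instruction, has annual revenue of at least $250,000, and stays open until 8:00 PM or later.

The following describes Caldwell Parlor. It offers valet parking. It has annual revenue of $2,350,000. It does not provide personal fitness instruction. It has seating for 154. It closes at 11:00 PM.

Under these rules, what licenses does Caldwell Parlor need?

Commercial Permit, General Business Certificate, Operating Certificate

Sec. 8-1. revenue $2,350,000 < $2,650,000 → Operating Certificate required.
Sec. 8-2. revenue $2,350,000 < $2,625,000; closes 11:00 PM, after 8:00 PM → General Business Certificate required.
Sec. 8-3. seating 154 ≤ 164; closes 11:00 PM, at/before 2:00 AM → Trade Authorization not required.
Sec. 8-4. revenue $2,350,000 ≤ $2,900,000 → Small Business Registration required.
Sec. 8-5. closes 11:00 PM, at/before 1:00 AM → Commercial Permit required.
Sec. 8-6. closes 11:00 PM, at/before 2:00 AM → exempt from Small Business Registration.
Sec. 8-7. seating 154 < 156; does not provide personal fitness instruction; closes 11:00 PM, after 10:00 PM → Standard Registration not required.
Sec. 8-8. revenue $2,350,000 ≥ $1,775,000; closes 11:00 PM, at/before 2:00 AM; offers valet parking → Commercial Certificate not required.
Sec. 8-9. seating 154 ≥ 152; revenue $2,350,000 ≤ $2,575,000 → Commercial Permit exemption does not apply.
Sec. 8-10. does not provide personal fitness instruction; revenue $2,350,000 ≥ $250,000; closes 11:00 PM, after 8:00 PM → Fitness Studio Certificate not required.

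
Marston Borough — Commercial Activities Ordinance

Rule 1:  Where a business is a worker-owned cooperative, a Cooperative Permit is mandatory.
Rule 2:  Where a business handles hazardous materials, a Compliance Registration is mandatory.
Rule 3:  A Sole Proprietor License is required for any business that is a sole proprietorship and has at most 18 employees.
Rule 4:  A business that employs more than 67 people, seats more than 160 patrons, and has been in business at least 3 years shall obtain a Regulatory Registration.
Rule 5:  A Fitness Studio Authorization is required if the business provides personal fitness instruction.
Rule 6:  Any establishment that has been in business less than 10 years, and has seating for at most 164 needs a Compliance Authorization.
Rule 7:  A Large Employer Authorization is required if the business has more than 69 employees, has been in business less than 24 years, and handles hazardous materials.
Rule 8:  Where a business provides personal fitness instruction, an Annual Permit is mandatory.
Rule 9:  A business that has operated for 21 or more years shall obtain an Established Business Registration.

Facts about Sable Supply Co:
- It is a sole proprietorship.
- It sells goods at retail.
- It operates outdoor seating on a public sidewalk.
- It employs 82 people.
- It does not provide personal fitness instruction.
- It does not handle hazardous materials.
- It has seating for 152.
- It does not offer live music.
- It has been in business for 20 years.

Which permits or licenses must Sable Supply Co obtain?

None

Rule 1: is a sole proprietorship (not: is a worker-owned cooperative) → Cooperative Permit not required.
Rule 2: does not handle hazardous materials → Compliance Registration not required.
Rule 3: is a sole proprietorship; employees 82 > 18 → Sole Proprietor License not required.
Rule 4: employees 82 > 67; seating 152 ≤ 160; years in business 20 ≥ 3 → Regulatory Registration not required.
Rule 5: does not provide personal fitness instruction → Fitness Studio Authorization not required.
Rule 6: years in business 20 ≥ 10; seating 152 ≤ 164 → Compliance Authorization not required.
Rule 7: employees 82 > 69; years in business 20 < 24; does not handle hazardous materials → Large Employer Authorization not required.
Rule 8: does not provide personal fitness instruction → Annual Permit not required.
Rule 9: years in business 20 < 21 → Established Business Registration not required.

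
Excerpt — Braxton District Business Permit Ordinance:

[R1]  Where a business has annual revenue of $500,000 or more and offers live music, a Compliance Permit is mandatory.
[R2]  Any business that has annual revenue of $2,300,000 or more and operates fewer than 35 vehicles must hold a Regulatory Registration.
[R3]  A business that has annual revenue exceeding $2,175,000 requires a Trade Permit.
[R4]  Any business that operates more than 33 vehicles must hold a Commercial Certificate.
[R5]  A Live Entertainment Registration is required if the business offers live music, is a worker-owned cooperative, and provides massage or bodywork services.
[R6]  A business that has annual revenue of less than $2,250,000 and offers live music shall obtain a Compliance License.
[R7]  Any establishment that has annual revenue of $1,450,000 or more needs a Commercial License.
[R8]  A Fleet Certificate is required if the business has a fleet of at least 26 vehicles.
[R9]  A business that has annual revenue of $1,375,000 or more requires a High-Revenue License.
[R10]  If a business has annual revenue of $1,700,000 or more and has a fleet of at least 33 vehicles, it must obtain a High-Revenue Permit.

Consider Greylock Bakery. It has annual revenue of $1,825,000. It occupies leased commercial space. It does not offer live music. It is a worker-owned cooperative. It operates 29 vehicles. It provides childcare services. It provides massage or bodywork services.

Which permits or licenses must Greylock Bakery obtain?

Commercial License, Fleet Certificate, High-Revenue License

[R1] revenue $1,825,000 ≥ $500,000; does not offer live music → Compliance Permit not required.
[R2] revenue $1,825,000 < $2,300,000; vehicles 29 < 35 → Regulatory Registration not required.
[R3] revenue $1,825,000 ≤ $2,175,000 → Trade Permit not required.
[R4] vehicles 29 ≤ 33 → Commercial Certificate not required.
[R5] does not offer live music; is a worker-owned cooperative; provides massage or bodywork services → Live Entertainment Registration not required.
[R6] revenue $1,825,000 < $2,250,000; does not offer live music → Compliance License not required.
[R7] revenue $1,825,000 ≥ $1,450,000 → Commercial License required.
[R8] vehicles 29 ≥ 26 → Fleet Certificate required.
[R9] revenue $1,825,000 ≥ $1,375,000 → High-Revenue License required.
[R10] revenue $1,825,000 ≥ $1,700,000; vehicles 29 < 33 → High-Revenue Permit not required.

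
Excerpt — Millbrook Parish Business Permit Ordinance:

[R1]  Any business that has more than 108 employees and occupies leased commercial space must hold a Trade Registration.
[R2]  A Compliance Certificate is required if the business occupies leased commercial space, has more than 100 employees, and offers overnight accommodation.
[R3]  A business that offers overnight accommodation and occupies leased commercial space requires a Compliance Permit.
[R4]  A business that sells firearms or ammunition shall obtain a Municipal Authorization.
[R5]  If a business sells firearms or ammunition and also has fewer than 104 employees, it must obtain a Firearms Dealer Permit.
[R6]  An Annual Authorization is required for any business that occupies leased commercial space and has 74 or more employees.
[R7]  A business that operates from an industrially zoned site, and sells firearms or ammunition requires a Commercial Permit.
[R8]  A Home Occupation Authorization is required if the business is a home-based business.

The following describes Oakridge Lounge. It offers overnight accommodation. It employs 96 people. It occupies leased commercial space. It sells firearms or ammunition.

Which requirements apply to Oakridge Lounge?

Annual Authorization, Compliance Permit, Firearms Dealer Permit, Municipal Authorization

[R1] employees 96 ≤ 108; occupies leased commercial space → Trade Registration not required.
[R2] occupies leased commercial space; employees 96 ≤ 100; offers overnight accommodation → Compliance Certificate not required.
[R3] offers overnight accommodation; occupies leased commercial space → Compliance Permit required.
[R4] sells firearms or ammunition → Municipal Authorization required.
[R5] sells firearms or ammunition; employees 96 < 104 → Firearms Dealer Permit required.
[R6] occupies leased commercial space; employees 96 ≥ 74 → Annual Authorization required.
[R7] occupies leased commercial space (not: operates from an industrially zoned site); sells firearms or ammunition → Commercial Permit not required.
[R8] occupies leased commercial space (not: is a home-based business) → Home Occupation Authorization not required.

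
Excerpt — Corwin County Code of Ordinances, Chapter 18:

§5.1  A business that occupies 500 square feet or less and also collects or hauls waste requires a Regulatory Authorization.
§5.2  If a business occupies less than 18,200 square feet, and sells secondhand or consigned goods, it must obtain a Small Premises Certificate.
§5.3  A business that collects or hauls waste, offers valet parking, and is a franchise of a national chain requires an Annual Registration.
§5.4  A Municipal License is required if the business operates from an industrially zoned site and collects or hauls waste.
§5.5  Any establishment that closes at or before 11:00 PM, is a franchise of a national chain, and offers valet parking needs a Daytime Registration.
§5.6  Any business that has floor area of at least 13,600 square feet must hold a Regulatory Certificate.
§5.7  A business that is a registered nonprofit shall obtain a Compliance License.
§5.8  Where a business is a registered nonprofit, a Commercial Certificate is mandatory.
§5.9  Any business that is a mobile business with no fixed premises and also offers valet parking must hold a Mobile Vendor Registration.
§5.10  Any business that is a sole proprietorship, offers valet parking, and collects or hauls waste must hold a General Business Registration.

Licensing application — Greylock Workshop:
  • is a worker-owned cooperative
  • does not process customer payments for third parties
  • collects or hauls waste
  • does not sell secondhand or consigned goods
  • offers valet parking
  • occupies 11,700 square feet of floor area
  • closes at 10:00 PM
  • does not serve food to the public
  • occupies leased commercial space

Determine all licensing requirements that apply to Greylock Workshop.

None

§5.1 floor area 11,700 square feet > 500 square feet; collects or hauls waste → Regulatory Authorization not required.
§5.2 floor area 11,700 square feet < 18,200 square feet; does not sell secondhand or consigned goods → Small Premises Certificate not required.
§5.3 collects or hauls waste; offers valet parking; is a worker-owned cooperative (not: is a franchise of a national chain) → Annual Registration not required.
§5.4 occupies leased commercial space (not: operates from an industrially zoned site); collects or hauls waste → Municipal License not required.
§5.5 closes 10:00 PM, at/before 11:00 PM; is a worker-owned cooperative (not: is a franchise of a national chain); offers valet parking → Daytime Registration not required.
§5.6 floor area 11,700 square feet < 13,600 square feet → Regulatory Certificate not required.
§5.7 is a worker-owned cooperative (not: is a registered nonprofit) → Compliance License not required.
§5.8 is a worker-owned cooperative (not: is a registered nonprofit) → Commercial Certificate not required.
§5.9 occupies leased commercial space (not: is a mobile business with no fixed premises); offers valet parking → Mobile Vendor Registration not required.
§5.10 is a worker-owned cooperative (not: is a sole proprietorship); offers valet parking; collects or hauls waste → General Business Registration not required.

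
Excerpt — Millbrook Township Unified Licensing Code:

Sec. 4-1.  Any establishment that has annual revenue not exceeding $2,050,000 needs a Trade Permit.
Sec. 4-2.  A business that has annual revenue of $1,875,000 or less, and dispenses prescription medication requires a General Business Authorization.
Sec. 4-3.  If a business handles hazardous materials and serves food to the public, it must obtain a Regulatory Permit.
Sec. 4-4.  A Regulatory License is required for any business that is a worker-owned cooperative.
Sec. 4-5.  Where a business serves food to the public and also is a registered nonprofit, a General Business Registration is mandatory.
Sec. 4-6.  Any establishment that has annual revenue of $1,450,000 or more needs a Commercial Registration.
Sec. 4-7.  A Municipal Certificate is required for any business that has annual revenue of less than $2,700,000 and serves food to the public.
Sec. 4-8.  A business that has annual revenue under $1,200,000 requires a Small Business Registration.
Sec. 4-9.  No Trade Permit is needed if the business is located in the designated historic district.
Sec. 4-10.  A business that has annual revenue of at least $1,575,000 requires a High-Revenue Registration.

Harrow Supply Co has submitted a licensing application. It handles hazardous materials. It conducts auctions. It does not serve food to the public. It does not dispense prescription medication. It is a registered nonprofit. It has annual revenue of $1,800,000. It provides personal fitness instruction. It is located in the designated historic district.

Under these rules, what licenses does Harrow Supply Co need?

Commercial Registration, High-Revenue Registration

Sec. 4-1. revenue $1,800,000 ≤ $2,050,000 → Trade Permit required.
Sec. 4-2. revenue $1,800,000 ≤ $1,875,000; does not dispense prescription medication → General Business Authorization not required.
Sec. 4-3. handles hazardous materials; does not serve food to the public → Regulatory Permit not required.
Sec. 4-4. is a registered nonprofit (not: is a worker-owned cooperative) → Regulatory License not required.
Sec. 4-5. does not serve food to the public; is a registered nonprofit → General Business Registration not required.
Sec. 4-6. revenue $1,800,000 ≥ $1,450,000 → Commercial Registration required.
Sec. 4-7. revenue $1,800,000 < $2,700,000; does not serve food to the public → Municipal Certificate not required.
Sec. 4-8. revenue $1,800,000 ≥ $1,200,000 → Small Business Registration not required.
Sec. 4-9. is located in the designated historic district → exempt from Trade Permit.
Sec. 4-10. revenue $1,800,000 ≥ $1,575,000 → High-Revenue Registration required.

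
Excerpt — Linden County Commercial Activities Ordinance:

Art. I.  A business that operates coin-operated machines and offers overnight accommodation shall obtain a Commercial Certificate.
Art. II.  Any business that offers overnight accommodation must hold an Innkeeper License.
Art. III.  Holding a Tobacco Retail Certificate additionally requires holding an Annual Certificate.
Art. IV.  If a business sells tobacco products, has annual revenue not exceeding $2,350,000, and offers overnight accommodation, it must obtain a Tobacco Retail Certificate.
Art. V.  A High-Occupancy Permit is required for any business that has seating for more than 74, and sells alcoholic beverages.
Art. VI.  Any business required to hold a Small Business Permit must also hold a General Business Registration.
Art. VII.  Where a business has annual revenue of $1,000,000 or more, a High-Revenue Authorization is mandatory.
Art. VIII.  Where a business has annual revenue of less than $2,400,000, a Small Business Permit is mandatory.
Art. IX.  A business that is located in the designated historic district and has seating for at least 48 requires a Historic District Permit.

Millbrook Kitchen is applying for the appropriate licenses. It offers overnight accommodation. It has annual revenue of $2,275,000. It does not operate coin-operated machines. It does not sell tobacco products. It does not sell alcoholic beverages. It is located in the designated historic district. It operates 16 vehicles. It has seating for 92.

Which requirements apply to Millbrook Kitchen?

General Business Registration, High-Revenue Authorization, Historic District Permit, Innkeeper License, Small Business Permit

Art. I. does not operate coin-operated machines; offers overnight accommodation → Commercial Certificate not required.
Art. II. offers overnight accommodation → Innkeeper License required.
Art. III. Tobacco Retail Certificate is not required → no effect.
Art. IV. does not sell tobacco products; revenue $2,275,000 ≤ $2,350,000; offers overnight accommodation → Tobacco Retail Certificate not required.
Art. V. seating 92 > 74; does not sell alcoholic beverages → High-Occupancy Permit not required.
Art. VI. Small Business Permit is required → General Business Registration also required.
Art. VII. revenue $2,275,000 ≥ $1,000,000 → High-Revenue Authorization required.
Art. VIII. revenue $2,275,000 < $2,400,000 → Small Business Permit required.
Art. IX. is located in the designated historic district; seating 92 ≥ 48 → Historic District Permit required.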